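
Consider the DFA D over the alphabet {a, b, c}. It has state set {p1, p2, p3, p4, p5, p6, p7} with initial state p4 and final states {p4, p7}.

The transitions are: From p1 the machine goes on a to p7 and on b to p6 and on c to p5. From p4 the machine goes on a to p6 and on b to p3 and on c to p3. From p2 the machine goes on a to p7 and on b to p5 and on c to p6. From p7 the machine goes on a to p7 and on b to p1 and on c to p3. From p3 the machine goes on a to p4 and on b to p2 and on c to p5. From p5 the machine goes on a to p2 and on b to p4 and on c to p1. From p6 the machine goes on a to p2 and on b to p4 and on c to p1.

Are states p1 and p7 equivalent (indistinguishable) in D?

No

All states are reachable from the start state.
Start with accepting vs non-accepting: {p4,p7} | {p1,p2,p3,p5,p6}.
Refine {p4,p7} on symbol a: members go to different blocks, giving {p4} and {p7}.
On input a, block {p1,p2,p3,p5,p6} splits into {p1,p2} and {p5,p6} and {p3}.
The partition is now stable with 5 blocks: {p4} | {p1,p2} | {p7} | {p5,p6} | {p3}.
p1 and p7 end up in different blocks, so they are distinguishable. For instance, the string 'ε' is accepted from only p7.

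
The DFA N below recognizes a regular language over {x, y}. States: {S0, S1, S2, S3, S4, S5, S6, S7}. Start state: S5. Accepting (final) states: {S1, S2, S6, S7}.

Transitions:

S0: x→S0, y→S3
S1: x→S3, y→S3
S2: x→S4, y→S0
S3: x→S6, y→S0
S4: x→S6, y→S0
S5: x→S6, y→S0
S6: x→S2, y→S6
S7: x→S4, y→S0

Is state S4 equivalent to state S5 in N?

Reachable states from the start: {S0,S2,S3,S4,S5,S6}. Unreachable: {S1,S7} — drop them.
P0 = {S2,S6} | {S0,S3,S4,S5}.
On input x, block {S2,S6} splits into {S2} and {S6}.
On input x, block {S0,S3,S4,S5} splits into {S3,S4,S5} and {S0}.
Stable partition: {S2} | {S3,S4,S5} | {S6} | {S0} — 4 equivalence classes.
S4 and S5 lie in the same block of the stable partition, so they are equivalent — no string distinguishes them.

Yes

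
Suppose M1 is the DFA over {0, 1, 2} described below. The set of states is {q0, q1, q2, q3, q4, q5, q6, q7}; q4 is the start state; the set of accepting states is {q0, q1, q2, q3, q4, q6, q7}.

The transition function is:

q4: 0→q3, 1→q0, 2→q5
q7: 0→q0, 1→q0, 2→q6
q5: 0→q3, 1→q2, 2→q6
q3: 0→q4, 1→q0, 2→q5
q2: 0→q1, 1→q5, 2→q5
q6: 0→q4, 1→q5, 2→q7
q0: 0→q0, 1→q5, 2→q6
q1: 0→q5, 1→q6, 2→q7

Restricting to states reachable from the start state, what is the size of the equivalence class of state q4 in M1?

Initial partition by acceptance: {q0,q1,q2,q3,q4,q6,q7} | {q5}.
On input 0, block {q0,q1,q2,q3,q4,q6,q7} splits into {q0,q2,q3,q4,q6,q7} and {q1}.
On input 0, block {q0,q2,q3,q4,q6,q7} splits into {q0,q3,q4,q6,q7} and {q2}.
Refine {q0,q3,q4,q6,q7} on symbol 1: members go to different blocks, giving {q3,q4,q7} and {q0,q6}.
Split {q3,q4,q7} by δ(·,0) → {q3,q4} and {q7}.
Refine {q0,q6} on symbol 0: members go to different blocks, giving {q0} and {q6}.
No further refinement is possible. Final partition (7 blocks): {q3,q4} | {q5} | {q1} | {q2} | {q0} | {q7} | {q6}.
The equivalence class containing q4 is {q3,q4}, of size 2.

2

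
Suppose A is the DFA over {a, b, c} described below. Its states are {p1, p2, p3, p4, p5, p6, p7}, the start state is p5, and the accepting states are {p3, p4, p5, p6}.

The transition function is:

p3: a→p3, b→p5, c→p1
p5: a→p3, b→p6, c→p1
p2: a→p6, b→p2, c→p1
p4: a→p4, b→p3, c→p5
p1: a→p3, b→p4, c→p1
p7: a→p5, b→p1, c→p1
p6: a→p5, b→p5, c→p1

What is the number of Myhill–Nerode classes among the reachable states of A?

First remove the unreachable states {p2,p7}; 5 states remain.
Initial partition by acceptance: {p3,p4,p5,p6} | {p1}.
On input c, block {p3,p4,p5,p6} splits into {p3,p5,p6} and {p4}.
No further refinement is possible. Final partition (3 blocks): {p3,p5,p6} | {p1} | {p4}.

3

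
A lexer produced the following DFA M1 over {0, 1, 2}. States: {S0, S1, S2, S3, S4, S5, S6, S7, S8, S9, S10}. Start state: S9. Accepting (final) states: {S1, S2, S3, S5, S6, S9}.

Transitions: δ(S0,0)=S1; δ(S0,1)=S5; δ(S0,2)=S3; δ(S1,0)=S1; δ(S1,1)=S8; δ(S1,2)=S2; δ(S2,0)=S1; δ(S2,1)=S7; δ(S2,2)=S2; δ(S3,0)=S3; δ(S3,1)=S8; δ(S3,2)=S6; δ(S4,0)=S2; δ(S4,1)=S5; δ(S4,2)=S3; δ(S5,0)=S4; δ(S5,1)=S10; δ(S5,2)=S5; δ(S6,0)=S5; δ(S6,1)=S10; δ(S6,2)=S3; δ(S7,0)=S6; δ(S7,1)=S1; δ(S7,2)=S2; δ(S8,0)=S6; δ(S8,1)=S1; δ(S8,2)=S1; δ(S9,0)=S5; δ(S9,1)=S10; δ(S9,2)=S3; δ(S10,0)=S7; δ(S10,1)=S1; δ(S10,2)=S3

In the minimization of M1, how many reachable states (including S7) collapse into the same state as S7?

Reachable states from the start: {S1,S2,S3,S4,S5,S6,S7,S8,S9,S10}. Unreachable: {S0} — drop them.
Start with accepting vs non-accepting: {S1,S2,S3,S5,S6,S9} | {S4,S7,S8,S10}.
Refine {S1,S2,S3,S5,S6,S9} on symbol 0: members go to different blocks, giving {S1,S2,S3,S6,S9} and {S5}.
On input 0, block {S1,S2,S3,S6,S9} splits into {S1,S2,S3} and {S6,S9}.
Refine {S1,S2,S3} on symbol 2: members go to different blocks, giving {S1,S2} and {S3}.
Refine {S4,S7,S8,S10} on symbol 0: members go to different blocks, giving {S7,S8} and {S4} and {S10}.
Stable partition: {S1,S2} | {S7,S8} | {S5} | {S6,S9} | {S3} | {S4} | {S10} — 7 equivalence classes.
The equivalence class containing S7 is {S7,S8}, of size 2.

2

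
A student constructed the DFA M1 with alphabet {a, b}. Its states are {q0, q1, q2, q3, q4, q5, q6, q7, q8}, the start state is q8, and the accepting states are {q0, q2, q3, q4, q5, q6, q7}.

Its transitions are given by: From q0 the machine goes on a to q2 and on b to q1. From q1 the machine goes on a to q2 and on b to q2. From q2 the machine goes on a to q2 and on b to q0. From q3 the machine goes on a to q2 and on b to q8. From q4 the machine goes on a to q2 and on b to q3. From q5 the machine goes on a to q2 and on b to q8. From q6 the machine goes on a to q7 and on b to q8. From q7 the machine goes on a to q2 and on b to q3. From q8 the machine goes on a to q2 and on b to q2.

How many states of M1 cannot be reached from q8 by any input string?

No path from q8 leads to q3, q4, q5, q6, q7; the other 4 states are all reachable.

5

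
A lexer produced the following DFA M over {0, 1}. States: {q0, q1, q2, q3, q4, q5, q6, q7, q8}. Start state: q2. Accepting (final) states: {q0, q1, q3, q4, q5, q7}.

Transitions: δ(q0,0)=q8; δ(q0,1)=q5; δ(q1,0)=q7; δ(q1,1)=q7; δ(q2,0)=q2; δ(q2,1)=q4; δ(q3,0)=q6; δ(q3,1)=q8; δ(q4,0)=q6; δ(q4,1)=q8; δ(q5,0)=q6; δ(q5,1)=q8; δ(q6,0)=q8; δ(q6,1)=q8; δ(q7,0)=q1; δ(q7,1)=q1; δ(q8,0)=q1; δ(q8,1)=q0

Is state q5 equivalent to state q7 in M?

States {q3} cannot be reached from the start state, so discard them.
P0 = {q0,q1,q4,q5,q7} | {q2,q6,q8}.
Refine {q0,q1,q4,q5,q7} on symbol 0: members go to different blocks, giving {q0,q4,q5} and {q1,q7}.
On input 1, block {q0,q4,q5} splits into {q4,q5} and {q0}.
Refine {q2,q6,q8} on symbol 0: members go to different blocks, giving {q2,q6} and {q8}.
Split {q2,q6} by δ(·,0) → {q2} and {q6}.
No further refinement is possible. Final partition (6 blocks): {q4,q5} | {q2} | {q1,q7} | {q0} | {q8} | {q6}.
q5 and q7 end up in different blocks, so they are distinguishable. For instance, the string '0' is accepted from only q7.

No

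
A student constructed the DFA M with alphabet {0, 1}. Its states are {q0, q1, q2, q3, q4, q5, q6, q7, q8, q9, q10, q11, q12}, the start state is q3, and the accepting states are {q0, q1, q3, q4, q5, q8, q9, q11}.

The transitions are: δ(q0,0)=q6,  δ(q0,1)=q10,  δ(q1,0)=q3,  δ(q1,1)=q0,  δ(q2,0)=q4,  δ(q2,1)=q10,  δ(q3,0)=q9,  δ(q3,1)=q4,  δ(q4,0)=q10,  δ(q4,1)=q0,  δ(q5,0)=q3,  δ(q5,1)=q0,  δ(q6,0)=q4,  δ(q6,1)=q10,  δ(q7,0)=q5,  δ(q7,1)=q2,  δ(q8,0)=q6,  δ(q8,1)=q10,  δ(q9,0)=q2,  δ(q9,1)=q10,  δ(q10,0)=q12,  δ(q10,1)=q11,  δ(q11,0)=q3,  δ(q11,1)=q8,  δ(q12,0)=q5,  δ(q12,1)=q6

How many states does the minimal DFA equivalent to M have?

7

Reachable states from the start: {q0,q2,q3,q4,q5,q6,q8,q9,q10,q11,q12}. Unreachable: {q1,q7} — drop them.
P0 = {q0,q3,q4,q5,q8,q9,q11} | {q2,q6,q10,q12}.
Split {q0,q3,q4,q5,q8,q9,q11} by δ(·,0) → {q0,q4,q8,q9} and {q3,q5,q11}.
Split {q0,q4,q8,q9} by δ(·,1) → {q0,q8,q9} and {q4}.
Refine {q2,q6,q10,q12} on symbol 0: members go to different blocks, giving {q2,q6} and {q10} and {q12}.
Refine {q3,q5,q11} on symbol 0: members go to different blocks, giving {q5,q11} and {q3}.
Stable partition: {q0,q8,q9} | {q2,q6} | {q5,q11} | {q4} | {q10} | {q12} | {q3} — 7 equivalence classes.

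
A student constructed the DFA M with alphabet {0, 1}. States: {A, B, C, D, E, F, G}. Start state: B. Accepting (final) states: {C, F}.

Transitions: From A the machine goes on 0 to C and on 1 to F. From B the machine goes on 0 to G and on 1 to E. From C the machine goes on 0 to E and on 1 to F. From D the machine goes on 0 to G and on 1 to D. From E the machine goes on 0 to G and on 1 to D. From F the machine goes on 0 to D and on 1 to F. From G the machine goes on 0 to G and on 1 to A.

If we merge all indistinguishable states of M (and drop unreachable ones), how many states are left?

Start with accepting vs non-accepting: {C,F} | {A,B,D,E,G}.
Refine {A,B,D,E,G} on symbol 0: members go to different blocks, giving {B,D,E,G} and {A}.
Split {B,D,E,G} by δ(·,1) → {B,D,E} and {G}.
The partition is now stable with 4 blocks: {C,F} | {B,D,E} | {A} | {G}.

4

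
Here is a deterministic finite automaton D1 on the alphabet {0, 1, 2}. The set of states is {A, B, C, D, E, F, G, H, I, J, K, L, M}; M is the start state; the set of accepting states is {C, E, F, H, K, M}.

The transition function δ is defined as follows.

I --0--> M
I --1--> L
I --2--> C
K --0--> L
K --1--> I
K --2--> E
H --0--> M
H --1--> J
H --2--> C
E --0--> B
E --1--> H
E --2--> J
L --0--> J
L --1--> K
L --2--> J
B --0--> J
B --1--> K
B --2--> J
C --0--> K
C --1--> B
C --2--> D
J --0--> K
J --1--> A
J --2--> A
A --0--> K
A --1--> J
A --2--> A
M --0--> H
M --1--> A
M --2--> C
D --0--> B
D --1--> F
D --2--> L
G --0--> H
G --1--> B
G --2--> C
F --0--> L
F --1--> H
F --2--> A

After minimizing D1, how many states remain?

8

Reachable states from the start: {A,B,C,D,E,F,H,I,J,K,L,M}. Unreachable: {G} — drop them.
Start with accepting vs non-accepting: {C,E,F,H,K,M} | {A,B,D,I,J,L}.
On input 0, block {C,E,F,H,K,M} splits into {C,H,M} and {E,F,K}.
Split {C,H,M} by δ(·,0) → {H,M} and {C}.
On input 0, block {A,B,D,I,J,L} splits into {B,D,L} and {A,J} and {I}.
On input 0, block {B,D,L} splits into {B,L} and {D}.
On input 1, block {E,F,K} splits into {E,F} and {K}.
The partition is now stable with 8 blocks: {H,M} | {B,L} | {E,F} | {C} | {A,J} | {I} | {D} | {K}.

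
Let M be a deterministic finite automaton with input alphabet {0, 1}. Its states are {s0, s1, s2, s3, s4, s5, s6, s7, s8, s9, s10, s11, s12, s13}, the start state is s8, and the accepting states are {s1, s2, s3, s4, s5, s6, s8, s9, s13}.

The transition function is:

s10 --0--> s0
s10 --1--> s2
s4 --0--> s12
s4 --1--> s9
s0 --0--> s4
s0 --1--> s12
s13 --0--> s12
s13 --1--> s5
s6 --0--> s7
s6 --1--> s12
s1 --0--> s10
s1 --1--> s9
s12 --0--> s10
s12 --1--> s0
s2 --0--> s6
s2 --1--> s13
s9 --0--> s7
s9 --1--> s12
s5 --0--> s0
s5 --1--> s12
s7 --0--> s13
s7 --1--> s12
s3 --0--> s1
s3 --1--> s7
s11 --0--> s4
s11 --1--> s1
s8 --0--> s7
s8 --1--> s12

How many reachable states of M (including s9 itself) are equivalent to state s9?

States {s1,s3,s11} cannot be reached from the start state, so discard them.
Start with accepting vs non-accepting: {s2,s4,s5,s6,s8,s9,s13} | {s0,s7,s10,s12}.
On input 0, block {s2,s4,s5,s6,s8,s9,s13} splits into {s4,s5,s6,s8,s9,s13} and {s2}.
Refine {s4,s5,s6,s8,s9,s13} on symbol 1: members go to different blocks, giving {s5,s6,s8,s9} and {s4,s13}.
Refine {s0,s7,s10,s12} on symbol 0: members go to different blocks, giving {s0,s7} and {s10,s12}.
Split {s10,s12} by δ(·,0) → {s10} and {s12}.
No further refinement is possible. Final partition (6 blocks): {s5,s6,s8,s9} | {s0,s7} | {s2} | {s4,s13} | {s10} | {s12}.
The equivalence class containing s9 is {s5,s6,s8,s9}, of size 4.

4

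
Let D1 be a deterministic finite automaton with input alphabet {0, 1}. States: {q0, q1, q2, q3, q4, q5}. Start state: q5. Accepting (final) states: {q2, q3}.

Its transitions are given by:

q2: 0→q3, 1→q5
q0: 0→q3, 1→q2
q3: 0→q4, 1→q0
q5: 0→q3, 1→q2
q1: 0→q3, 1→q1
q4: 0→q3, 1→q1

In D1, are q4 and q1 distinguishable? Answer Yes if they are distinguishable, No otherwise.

All states are reachable from the start state.
Initial partition by acceptance: {q2,q3} | {q0,q1,q4,q5}.
Split {q2,q3} by δ(·,0) → {q2} and {q3}.
Split {q0,q1,q4,q5} by δ(·,1) → {q0,q5} and {q1,q4}.
No further refinement is possible. Final partition (4 blocks): {q2} | {q0,q5} | {q3} | {q1,q4}.
q4 and q1 lie in the same block of the stable partition, so they are equivalent — no string distinguishes them.

No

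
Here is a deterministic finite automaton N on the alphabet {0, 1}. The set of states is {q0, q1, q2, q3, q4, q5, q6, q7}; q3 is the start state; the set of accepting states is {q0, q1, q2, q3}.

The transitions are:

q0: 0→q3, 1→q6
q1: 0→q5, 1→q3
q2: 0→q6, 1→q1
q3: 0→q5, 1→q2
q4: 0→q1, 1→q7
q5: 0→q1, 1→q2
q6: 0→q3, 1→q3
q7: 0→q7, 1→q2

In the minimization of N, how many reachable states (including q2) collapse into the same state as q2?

States {q0,q4,q7} cannot be reached from the start state, so discard them.
Start with accepting vs non-accepting: {q1,q2,q3} | {q5,q6}.
The partition is now stable with 2 blocks: {q1,q2,q3} | {q5,q6}.
The equivalence class containing q2 is {q1,q2,q3}, of size 3.

3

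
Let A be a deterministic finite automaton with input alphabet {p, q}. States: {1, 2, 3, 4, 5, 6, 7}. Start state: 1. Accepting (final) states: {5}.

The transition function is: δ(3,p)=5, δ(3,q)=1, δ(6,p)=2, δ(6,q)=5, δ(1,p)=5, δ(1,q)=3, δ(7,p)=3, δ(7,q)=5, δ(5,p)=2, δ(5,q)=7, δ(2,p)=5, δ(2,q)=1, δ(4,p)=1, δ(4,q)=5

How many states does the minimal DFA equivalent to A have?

3

Reachable states from the start: {1,2,3,5,7}. Unreachable: {4,6} — drop them.
Start with accepting vs non-accepting: {5} | {1,2,3,7}.
Split {1,2,3,7} by δ(·,p) → {1,2,3} and {7}.
No further refinement is possible. Final partition (3 blocks): {5} | {1,2,3} | {7}.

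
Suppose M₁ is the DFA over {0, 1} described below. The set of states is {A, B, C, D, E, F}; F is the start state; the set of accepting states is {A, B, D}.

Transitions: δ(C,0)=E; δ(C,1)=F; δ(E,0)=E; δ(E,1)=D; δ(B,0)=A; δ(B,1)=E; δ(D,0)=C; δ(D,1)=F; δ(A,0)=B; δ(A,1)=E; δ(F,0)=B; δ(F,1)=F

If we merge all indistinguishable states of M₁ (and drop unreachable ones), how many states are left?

5

Every state is reachable, so we keep all 6.
Start with accepting vs non-accepting: {A,B,D} | {C,E,F}.
Refine {A,B,D} on symbol 0: members go to different blocks, giving {A,B} and {D}.
Refine {C,E,F} on symbol 0: members go to different blocks, giving {C,E} and {F}.
Split {C,E} by δ(·,1) → {C} and {E}.
The partition is now stable with 5 blocks: {A,B} | {C} | {D} | {F} | {E}.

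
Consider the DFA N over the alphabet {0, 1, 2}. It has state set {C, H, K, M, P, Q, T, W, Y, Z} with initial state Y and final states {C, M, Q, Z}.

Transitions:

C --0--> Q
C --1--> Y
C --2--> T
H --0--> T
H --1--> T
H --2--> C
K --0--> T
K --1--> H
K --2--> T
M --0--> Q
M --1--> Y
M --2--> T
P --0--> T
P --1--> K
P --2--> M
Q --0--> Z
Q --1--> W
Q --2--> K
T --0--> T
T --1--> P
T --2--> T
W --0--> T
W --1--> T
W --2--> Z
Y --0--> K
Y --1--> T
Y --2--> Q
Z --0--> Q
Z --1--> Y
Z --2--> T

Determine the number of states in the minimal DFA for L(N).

3

P0 = {C,M,Q,Z} | {H,K,P,T,W,Y}.
Split {H,K,P,T,W,Y} by δ(·,2) → {H,P,W,Y} and {K,T}.
No further refinement is possible. Final partition (3 blocks): {C,M,Q,Z} | {H,P,W,Y} | {K,T}.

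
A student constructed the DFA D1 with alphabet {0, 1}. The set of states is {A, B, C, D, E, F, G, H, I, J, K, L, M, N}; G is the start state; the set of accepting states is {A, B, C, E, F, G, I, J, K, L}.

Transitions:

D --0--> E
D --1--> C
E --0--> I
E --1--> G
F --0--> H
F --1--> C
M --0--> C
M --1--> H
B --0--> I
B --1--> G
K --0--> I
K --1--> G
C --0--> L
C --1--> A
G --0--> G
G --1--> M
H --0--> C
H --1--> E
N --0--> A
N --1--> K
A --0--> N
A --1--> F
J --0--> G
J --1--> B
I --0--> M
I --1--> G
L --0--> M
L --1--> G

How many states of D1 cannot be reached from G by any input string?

3

Starting at G and following transitions, the reachable set is {A, C, E, F, G, H, I, K, L, M, N}. That leaves B, D, J unreachable — 3 in total.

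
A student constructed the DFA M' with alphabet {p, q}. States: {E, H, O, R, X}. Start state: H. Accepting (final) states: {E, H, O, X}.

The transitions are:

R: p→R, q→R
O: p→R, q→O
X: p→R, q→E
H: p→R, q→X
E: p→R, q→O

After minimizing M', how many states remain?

2

Every state is reachable, so we keep all 5.
Initial partition by acceptance: {E,H,O,X} | {R}.
No further refinement is possible. Final partition (2 blocks): {E,H,O,X} | {R}.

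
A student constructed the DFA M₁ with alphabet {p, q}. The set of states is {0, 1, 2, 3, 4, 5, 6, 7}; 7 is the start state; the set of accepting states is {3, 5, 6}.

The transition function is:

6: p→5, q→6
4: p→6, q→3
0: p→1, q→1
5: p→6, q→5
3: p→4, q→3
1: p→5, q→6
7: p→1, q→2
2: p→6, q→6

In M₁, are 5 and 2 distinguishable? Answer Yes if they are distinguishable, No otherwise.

Yes

Reachable states from the start: {1,2,5,6,7}. Unreachable: {0,3,4} — drop them.
P0 = {5,6} | {1,2,7}.
Split {1,2,7} by δ(·,p) → {1,2} and {7}.
No further refinement is possible. Final partition (3 blocks): {5,6} | {1,2} | {7}.
5 and 2 end up in different blocks, so they are distinguishable. For instance, the string 'ε' is accepted from only 5.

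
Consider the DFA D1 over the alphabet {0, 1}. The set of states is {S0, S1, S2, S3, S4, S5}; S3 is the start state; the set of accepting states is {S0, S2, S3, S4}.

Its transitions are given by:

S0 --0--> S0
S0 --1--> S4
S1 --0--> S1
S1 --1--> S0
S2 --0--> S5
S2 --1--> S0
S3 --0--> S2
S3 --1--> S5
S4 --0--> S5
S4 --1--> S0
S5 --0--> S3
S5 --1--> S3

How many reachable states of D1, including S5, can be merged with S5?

States {S1} cannot be reached from the start state, so discard them.
Start with accepting vs non-accepting: {S0,S2,S3,S4} | {S5}.
On input 0, block {S0,S2,S3,S4} splits into {S0,S3} and {S2,S4}.
Split {S0,S3} by δ(·,0) → {S0} and {S3}.
Stable partition: {S0} | {S5} | {S2,S4} | {S3} — 4 equivalence classes.
State S5 belongs to the block {S5}, which has 1 states.

1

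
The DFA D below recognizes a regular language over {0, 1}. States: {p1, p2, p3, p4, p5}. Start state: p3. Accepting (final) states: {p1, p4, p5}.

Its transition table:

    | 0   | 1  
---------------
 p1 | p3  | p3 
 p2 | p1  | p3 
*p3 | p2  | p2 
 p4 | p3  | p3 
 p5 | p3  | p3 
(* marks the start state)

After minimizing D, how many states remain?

3

First remove the unreachable states {p4,p5}; 3 states remain.
Start with accepting vs non-accepting: {p1} | {p2,p3}.
Split {p2,p3} by δ(·,0) → {p2} and {p3}.
No further refinement is possible. Final partition (3 blocks): {p1} | {p2} | {p3}.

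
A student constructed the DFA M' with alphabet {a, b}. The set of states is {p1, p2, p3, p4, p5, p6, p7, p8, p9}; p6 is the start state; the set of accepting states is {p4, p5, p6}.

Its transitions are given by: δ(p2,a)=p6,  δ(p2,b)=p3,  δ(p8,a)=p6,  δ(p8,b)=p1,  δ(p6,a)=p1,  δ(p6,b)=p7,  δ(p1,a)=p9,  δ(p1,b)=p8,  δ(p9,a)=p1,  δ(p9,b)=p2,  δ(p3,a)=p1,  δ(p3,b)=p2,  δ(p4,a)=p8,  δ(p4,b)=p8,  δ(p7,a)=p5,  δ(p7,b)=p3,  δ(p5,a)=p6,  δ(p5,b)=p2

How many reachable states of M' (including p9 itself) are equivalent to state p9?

First remove the unreachable states {p4}; 8 states remain.
Start with accepting vs non-accepting: {p5,p6} | {p1,p2,p3,p7,p8,p9}.
Split {p5,p6} by δ(·,a) → {p5} and {p6}.
On input a, block {p1,p2,p3,p7,p8,p9} splits into {p1,p3,p9} and {p2,p8} and {p7}.
No further refinement is possible. Final partition (5 blocks): {p5} | {p1,p3,p9} | {p6} | {p2,p8} | {p7}.
The equivalence class containing p9 is {p1,p3,p9}, of size 3.

3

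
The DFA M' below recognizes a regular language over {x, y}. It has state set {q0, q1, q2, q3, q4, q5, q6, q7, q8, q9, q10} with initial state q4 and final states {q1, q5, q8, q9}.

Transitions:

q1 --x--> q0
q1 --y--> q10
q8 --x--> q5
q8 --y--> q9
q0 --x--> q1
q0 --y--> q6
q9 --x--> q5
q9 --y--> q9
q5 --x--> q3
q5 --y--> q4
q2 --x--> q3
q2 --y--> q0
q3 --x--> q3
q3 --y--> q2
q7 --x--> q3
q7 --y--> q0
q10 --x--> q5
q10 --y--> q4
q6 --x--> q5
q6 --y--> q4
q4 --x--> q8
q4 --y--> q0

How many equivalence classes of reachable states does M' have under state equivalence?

8

Reachable states from the start: {q0,q1,q2,q3,q4,q5,q6,q8,q9,q10}. Unreachable: {q7} — drop them.
Initial partition by acceptance: {q1,q5,q8,q9} | {q0,q2,q3,q4,q6,q10}.
On input x, block {q1,q5,q8,q9} splits into {q1,q5} and {q8,q9}.
On input x, block {q0,q2,q3,q4,q6,q10} splits into {q0,q6,q10} and {q2,q3} and {q4}.
On input x, block {q1,q5} splits into {q1} and {q5}.
Split {q0,q6,q10} by δ(·,x) → {q6,q10} and {q0}.
Split {q2,q3} by δ(·,y) → {q2} and {q3}.
No further refinement is possible. Final partition (8 blocks): {q1} | {q6,q10} | {q8,q9} | {q2} | {q4} | {q5} | {q0} | {q3}.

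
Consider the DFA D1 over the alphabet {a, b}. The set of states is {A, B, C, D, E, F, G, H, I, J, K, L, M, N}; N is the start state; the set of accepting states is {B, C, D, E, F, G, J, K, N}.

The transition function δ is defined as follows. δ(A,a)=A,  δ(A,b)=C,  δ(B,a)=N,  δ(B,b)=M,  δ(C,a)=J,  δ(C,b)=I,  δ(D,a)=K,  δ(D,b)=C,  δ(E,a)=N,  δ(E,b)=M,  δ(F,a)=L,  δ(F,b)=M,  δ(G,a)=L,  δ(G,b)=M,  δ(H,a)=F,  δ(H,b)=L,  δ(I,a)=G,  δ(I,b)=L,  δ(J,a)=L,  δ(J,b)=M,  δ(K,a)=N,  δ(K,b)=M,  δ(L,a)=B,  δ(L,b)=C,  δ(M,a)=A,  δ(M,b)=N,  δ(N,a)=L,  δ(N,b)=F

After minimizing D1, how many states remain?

Reachable states from the start: {A,B,C,F,G,I,J,L,M,N}. Unreachable: {D,E,H,K} — drop them.
Initial partition by acceptance: {B,C,F,G,J,N} | {A,I,L,M}.
Split {B,C,F,G,J,N} by δ(·,a) → {F,G,J,N} and {B,C}.
On input b, block {F,G,J,N} splits into {F,G,J} and {N}.
Split {A,I,L,M} by δ(·,a) → {A,M} and {I} and {L}.
Refine {A,M} on symbol b: members go to different blocks, giving {A} and {M}.
Refine {B,C} on symbol a: members go to different blocks, giving {B} and {C}.
Stable partition: {F,G,J} | {A} | {B} | {N} | {I} | {L} | {M} | {C} — 8 equivalence classes.

8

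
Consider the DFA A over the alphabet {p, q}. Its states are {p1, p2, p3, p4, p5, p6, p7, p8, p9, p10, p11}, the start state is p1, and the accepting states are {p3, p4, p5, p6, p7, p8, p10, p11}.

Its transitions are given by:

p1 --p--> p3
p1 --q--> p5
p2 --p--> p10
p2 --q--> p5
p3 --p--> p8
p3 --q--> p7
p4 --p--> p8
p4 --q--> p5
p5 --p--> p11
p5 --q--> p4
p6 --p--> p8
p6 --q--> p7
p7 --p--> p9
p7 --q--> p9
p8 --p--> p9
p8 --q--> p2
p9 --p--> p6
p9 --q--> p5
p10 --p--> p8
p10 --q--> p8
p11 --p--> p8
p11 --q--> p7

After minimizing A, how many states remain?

5

P0 = {p3,p4,p5,p6,p7,p8,p10,p11} | {p1,p2,p9}.
On input p, block {p3,p4,p5,p6,p7,p8,p10,p11} splits into {p3,p4,p5,p6,p10,p11} and {p7,p8}.
Refine {p3,p4,p5,p6,p10,p11} on symbol p: members go to different blocks, giving {p3,p4,p6,p10,p11} and {p5}.
Refine {p3,p4,p6,p10,p11} on symbol q: members go to different blocks, giving {p3,p6,p10,p11} and {p4}.
Stable partition: {p3,p6,p10,p11} | {p1,p2,p9} | {p7,p8} | {p5} | {p4} — 5 equivalence classes.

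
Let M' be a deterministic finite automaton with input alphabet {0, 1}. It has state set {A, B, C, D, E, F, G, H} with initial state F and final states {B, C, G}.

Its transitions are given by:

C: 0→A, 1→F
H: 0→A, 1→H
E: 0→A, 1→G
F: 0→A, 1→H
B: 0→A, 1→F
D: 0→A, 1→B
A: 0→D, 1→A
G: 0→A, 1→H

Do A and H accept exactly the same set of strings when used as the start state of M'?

No

First remove the unreachable states {C,E,G}; 5 states remain.
Start with accepting vs non-accepting: {B} | {A,D,F,H}.
Refine {A,D,F,H} on symbol 1: members go to different blocks, giving {A,F,H} and {D}.
On input 0, block {A,F,H} splits into {F,H} and {A}.
The partition is now stable with 4 blocks: {B} | {F,H} | {D} | {A}.
A and H end up in different blocks, so they are distinguishable. For instance, the string '01' is accepted from only A.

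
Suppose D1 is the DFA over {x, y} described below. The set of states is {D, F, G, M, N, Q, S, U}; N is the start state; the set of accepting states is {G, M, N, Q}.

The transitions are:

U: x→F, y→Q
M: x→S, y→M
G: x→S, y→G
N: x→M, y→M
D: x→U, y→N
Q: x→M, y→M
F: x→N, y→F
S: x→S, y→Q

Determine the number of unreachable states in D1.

4

No path from N leads to D, F, G, U; the other 4 states are all reachable.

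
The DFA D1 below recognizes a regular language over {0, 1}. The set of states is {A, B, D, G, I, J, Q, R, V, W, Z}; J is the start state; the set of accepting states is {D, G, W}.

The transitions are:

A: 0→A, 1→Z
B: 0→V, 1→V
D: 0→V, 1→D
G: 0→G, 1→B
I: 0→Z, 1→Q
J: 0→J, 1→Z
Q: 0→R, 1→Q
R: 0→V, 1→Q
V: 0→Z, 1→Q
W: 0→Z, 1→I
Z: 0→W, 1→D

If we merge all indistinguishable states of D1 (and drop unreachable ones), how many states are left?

7

First remove the unreachable states {A,B,G}; 8 states remain.
Initial partition by acceptance: {D,W} | {I,J,Q,R,V,Z}.
On input 1, block {D,W} splits into {W} and {D}.
Split {I,J,Q,R,V,Z} by δ(·,0) → {I,J,Q,R,V} and {Z}.
On input 0, block {I,J,Q,R,V} splits into {J,Q,R} and {I,V}.
On input 0, block {J,Q,R} splits into {J,Q} and {R}.
Refine {J,Q} on symbol 0: members go to different blocks, giving {J} and {Q}.
The partition is now stable with 7 blocks: {W} | {J} | {D} | {Z} | {I,V} | {R} | {Q}.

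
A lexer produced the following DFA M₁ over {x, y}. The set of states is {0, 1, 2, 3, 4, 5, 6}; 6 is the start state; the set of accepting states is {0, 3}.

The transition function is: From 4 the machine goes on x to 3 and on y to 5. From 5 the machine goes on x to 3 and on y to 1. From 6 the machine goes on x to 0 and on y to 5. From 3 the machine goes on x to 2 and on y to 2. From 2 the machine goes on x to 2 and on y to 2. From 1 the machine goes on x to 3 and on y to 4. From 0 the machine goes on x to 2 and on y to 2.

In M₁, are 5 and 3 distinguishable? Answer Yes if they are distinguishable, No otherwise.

All states are reachable from the start state.
Initial partition by acceptance: {0,3} | {1,2,4,5,6}.
On input x, block {1,2,4,5,6} splits into {1,4,5,6} and {2}.
The partition is now stable with 3 blocks: {0,3} | {1,4,5,6} | {2}.
5 and 3 end up in different blocks, so they are distinguishable. For instance, the string 'ε' is accepted from only 3.

Yes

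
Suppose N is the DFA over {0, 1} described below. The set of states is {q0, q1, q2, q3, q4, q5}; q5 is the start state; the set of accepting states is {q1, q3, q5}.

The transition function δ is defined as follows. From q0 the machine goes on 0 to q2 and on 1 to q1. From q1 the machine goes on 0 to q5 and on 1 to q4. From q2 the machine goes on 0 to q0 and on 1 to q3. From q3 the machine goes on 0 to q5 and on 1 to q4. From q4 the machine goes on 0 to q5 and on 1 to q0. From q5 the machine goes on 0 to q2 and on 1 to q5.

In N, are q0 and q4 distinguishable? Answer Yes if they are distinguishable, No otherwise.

Every state is reachable, so we keep all 6.
Start with accepting vs non-accepting: {q1,q3,q5} | {q0,q2,q4}.
Split {q1,q3,q5} by δ(·,0) → {q1,q3} and {q5}.
Refine {q0,q2,q4} on symbol 0: members go to different blocks, giving {q0,q2} and {q4}.
The partition is now stable with 4 blocks: {q1,q3} | {q0,q2} | {q5} | {q4}.
q0 and q4 end up in different blocks, so they are distinguishable. For instance, the string '0' is accepted from only q4.

Yes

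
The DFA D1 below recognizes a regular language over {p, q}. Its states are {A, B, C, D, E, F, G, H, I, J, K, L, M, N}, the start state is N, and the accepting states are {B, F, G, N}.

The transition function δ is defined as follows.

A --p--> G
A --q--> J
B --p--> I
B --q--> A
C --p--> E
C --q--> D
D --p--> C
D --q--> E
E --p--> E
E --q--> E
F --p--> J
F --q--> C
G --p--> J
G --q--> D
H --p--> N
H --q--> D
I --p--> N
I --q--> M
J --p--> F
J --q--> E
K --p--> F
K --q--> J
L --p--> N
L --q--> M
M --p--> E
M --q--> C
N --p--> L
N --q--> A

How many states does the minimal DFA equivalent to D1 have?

Reachable states from the start: {A,C,D,E,F,G,J,L,M,N}. Unreachable: {B,H,I,K} — drop them.
Initial partition by acceptance: {F,G,N} | {A,C,D,E,J,L,M}.
On input p, block {A,C,D,E,J,L,M} splits into {C,D,E,M} and {A,J,L}.
Refine {F,G,N} on symbol q: members go to different blocks, giving {F,G} and {N}.
On input p, block {A,J,L} splits into {A,J} and {L}.
Refine {A,J} on symbol q: members go to different blocks, giving {A} and {J}.
No further refinement is possible. Final partition (6 blocks): {F,G} | {C,D,E,M} | {A} | {N} | {L} | {J}.

6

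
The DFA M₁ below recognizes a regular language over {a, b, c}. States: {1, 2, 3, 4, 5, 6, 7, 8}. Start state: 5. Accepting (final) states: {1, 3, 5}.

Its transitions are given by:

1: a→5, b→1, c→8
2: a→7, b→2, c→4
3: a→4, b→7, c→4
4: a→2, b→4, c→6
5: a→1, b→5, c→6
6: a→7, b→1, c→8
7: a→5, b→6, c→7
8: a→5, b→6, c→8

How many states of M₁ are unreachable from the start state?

BFS from 5 reaches {1, 5, 6, 7, 8}; the 3 state(s) 2, 3, 4 are never visited.

3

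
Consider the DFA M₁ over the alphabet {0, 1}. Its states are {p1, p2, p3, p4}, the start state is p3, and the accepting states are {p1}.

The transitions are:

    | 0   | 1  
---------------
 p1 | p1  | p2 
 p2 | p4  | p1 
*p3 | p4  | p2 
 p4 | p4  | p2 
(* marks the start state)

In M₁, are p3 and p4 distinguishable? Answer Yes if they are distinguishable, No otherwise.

No

Initial partition by acceptance: {p1} | {p2,p3,p4}.
Split {p2,p3,p4} by δ(·,1) → {p3,p4} and {p2}.
No further refinement is possible. Final partition (3 blocks): {p1} | {p3,p4} | {p2}.
p3 and p4 lie in the same block of the stable partition, so they are equivalent — no string distinguishes them.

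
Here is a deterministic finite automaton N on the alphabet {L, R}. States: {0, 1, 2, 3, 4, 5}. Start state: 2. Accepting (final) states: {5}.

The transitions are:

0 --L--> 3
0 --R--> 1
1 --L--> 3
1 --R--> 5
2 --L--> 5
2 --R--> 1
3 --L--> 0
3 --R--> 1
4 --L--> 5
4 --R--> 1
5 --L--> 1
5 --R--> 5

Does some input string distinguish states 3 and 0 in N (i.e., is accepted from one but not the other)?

No

Reachable states from the start: {0,1,2,3,5}. Unreachable: {4} — drop them.
Start with accepting vs non-accepting: {5} | {0,1,2,3}.
On input L, block {0,1,2,3} splits into {0,1,3} and {2}.
Refine {0,1,3} on symbol R: members go to different blocks, giving {0,3} and {1}.
Stable partition: {5} | {0,3} | {2} | {1} — 4 equivalence classes.
3 and 0 lie in the same block of the stable partition, so they are equivalent — no string distinguishes them.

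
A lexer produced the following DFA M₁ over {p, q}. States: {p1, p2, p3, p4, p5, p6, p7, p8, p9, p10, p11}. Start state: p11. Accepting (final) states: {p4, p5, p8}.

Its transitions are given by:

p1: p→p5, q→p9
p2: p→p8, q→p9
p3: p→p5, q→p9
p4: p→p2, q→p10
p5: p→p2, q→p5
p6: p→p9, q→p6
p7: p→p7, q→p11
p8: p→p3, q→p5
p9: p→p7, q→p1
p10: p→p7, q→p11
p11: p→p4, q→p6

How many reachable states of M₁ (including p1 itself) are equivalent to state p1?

Start with accepting vs non-accepting: {p4,p5,p8} | {p1,p2,p3,p6,p7,p9,p10,p11}.
On input q, block {p4,p5,p8} splits into {p5,p8} and {p4}.
Split {p1,p2,p3,p6,p7,p9,p10,p11} by δ(·,p) → {p6,p7,p9,p10} and {p1,p2,p3} and {p11}.
Refine {p6,p7,p9,p10} on symbol q: members go to different blocks, giving {p7,p10} and {p6} and {p9}.
The partition is now stable with 7 blocks: {p5,p8} | {p7,p10} | {p4} | {p1,p2,p3} | {p11} | {p6} | {p9}.
The equivalence class containing p1 is {p1,p2,p3}, of size 3.

3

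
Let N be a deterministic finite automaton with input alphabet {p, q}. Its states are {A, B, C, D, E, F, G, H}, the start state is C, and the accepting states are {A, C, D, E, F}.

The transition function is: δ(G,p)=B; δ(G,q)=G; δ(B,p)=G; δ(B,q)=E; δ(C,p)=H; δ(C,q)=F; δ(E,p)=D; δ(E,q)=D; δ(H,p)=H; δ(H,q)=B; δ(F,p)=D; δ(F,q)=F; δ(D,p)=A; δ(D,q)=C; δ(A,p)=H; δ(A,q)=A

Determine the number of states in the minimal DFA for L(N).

Every state is reachable, so we keep all 8.
Start with accepting vs non-accepting: {A,C,D,E,F} | {B,G,H}.
On input p, block {A,C,D,E,F} splits into {D,E,F} and {A,C}.
On input p, block {D,E,F} splits into {E,F} and {D}.
Split {E,F} by δ(·,q) → {E} and {F}.
Refine {B,G,H} on symbol q: members go to different blocks, giving {G,H} and {B}.
On input p, block {G,H} splits into {G} and {H}.
On input q, block {A,C} splits into {A} and {C}.
No further refinement is possible. Final partition (8 blocks): {E} | {G} | {A} | {D} | {F} | {B} | {H} | {C}.

8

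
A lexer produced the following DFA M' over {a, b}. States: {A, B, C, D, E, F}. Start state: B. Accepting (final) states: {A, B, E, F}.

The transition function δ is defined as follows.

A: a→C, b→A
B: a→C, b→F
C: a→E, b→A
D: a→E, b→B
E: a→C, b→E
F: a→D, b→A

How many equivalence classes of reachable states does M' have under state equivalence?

2

Initial partition by acceptance: {A,B,E,F} | {C,D}.
The partition is now stable with 2 blocks: {A,B,E,F} | {C,D}.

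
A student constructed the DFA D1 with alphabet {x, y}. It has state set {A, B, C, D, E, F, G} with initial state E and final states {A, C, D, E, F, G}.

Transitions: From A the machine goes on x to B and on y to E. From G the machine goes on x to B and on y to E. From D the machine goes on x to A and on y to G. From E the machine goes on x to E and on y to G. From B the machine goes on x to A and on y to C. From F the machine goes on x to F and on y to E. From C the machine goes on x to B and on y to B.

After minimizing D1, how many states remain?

Reachable states from the start: {A,B,C,E,G}. Unreachable: {D,F} — drop them.
P0 = {A,C,E,G} | {B}.
Refine {A,C,E,G} on symbol x: members go to different blocks, giving {A,C,G} and {E}.
On input y, block {A,C,G} splits into {A,G} and {C}.
Stable partition: {A,G} | {B} | {E} | {C} — 4 equivalence classes.

4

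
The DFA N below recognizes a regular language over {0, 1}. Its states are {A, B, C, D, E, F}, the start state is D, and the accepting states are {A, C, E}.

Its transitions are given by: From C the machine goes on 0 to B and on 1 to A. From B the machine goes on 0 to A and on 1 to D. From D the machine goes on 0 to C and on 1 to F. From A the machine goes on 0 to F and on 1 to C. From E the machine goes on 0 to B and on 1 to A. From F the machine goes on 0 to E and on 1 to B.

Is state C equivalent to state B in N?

No

Every state is reachable, so we keep all 6.
Initial partition by acceptance: {A,C,E} | {B,D,F}.
The partition is now stable with 2 blocks: {A,C,E} | {B,D,F}.
C and B end up in different blocks, so they are distinguishable. For instance, the string 'ε' is accepted from only C.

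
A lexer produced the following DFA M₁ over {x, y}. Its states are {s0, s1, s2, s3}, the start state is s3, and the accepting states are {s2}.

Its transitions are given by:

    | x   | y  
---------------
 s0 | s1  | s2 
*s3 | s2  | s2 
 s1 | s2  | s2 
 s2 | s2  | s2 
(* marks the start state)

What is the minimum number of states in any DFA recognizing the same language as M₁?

States {s0,s1} cannot be reached from the start state, so discard them.
P0 = {s2} | {s3}.
No further refinement is possible. Final partition (2 blocks): {s2} | {s3}.

2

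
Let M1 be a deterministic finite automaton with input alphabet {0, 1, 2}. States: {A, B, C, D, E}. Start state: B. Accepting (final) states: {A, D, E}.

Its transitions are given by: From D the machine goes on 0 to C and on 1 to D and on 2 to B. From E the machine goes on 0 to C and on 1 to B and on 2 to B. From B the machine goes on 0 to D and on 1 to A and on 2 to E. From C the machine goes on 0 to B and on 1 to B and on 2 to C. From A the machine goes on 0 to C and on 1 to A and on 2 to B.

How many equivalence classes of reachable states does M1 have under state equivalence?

4

All states are reachable from the start state.
Initial partition by acceptance: {A,D,E} | {B,C}.
Split {A,D,E} by δ(·,1) → {A,D} and {E}.
Split {B,C} by δ(·,0) → {B} and {C}.
No further refinement is possible. Final partition (4 blocks): {A,D} | {B} | {E} | {C}.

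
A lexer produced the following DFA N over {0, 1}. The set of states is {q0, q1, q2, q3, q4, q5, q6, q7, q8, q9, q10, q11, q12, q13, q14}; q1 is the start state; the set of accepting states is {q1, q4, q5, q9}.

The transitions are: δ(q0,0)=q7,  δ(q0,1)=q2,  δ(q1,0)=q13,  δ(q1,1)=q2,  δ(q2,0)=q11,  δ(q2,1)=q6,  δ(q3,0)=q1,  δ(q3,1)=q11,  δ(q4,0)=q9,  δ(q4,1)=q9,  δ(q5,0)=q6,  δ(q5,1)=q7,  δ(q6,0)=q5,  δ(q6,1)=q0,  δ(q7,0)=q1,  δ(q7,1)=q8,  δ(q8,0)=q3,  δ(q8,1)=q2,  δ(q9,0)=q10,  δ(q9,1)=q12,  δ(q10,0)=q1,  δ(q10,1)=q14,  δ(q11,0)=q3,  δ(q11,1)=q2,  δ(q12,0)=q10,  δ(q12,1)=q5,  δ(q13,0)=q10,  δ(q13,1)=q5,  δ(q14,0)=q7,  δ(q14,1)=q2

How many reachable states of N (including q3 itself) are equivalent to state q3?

First remove the unreachable states {q4,q9,q12}; 12 states remain.
Initial partition by acceptance: {q1,q5} | {q0,q2,q3,q6,q7,q8,q10,q11,q13,q14}.
Refine {q0,q2,q3,q6,q7,q8,q10,q11,q13,q14} on symbol 0: members go to different blocks, giving {q0,q2,q8,q11,q13,q14} and {q3,q6,q7,q10}.
Refine {q1,q5} on symbol 0: members go to different blocks, giving {q1} and {q5}.
Refine {q0,q2,q8,q11,q13,q14} on symbol 0: members go to different blocks, giving {q0,q8,q11,q13,q14} and {q2}.
Refine {q0,q8,q11,q13,q14} on symbol 1: members go to different blocks, giving {q0,q8,q11,q14} and {q13}.
Refine {q3,q6,q7,q10} on symbol 0: members go to different blocks, giving {q3,q7,q10} and {q6}.
Stable partition: {q1} | {q0,q8,q11,q14} | {q3,q7,q10} | {q5} | {q2} | {q13} | {q6} — 7 equivalence classes.
State q3 belongs to the block {q3,q7,q10}, which has 3 states.

3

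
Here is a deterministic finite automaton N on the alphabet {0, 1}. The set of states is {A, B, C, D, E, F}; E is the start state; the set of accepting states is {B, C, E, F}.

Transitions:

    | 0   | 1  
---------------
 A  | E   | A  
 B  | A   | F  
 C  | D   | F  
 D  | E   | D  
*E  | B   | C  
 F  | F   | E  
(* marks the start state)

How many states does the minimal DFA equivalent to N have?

All states are reachable from the start state.
Initial partition by acceptance: {B,C,E,F} | {A,D}.
Split {B,C,E,F} by δ(·,0) → {B,C} and {E,F}.
Refine {E,F} on symbol 0: members go to different blocks, giving {E} and {F}.
Stable partition: {B,C} | {A,D} | {E} | {F} — 4 equivalence classes.

4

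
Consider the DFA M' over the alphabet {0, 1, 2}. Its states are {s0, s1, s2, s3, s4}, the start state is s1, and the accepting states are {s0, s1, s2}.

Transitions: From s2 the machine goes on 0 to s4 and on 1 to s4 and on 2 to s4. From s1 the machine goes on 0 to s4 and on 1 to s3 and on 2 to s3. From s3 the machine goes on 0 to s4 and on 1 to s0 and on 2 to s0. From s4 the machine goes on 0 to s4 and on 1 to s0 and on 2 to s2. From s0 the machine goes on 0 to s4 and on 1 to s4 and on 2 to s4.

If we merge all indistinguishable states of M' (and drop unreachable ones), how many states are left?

2

All states are reachable from the start state.
Initial partition by acceptance: {s0,s1,s2} | {s3,s4}.
The partition is now stable with 2 blocks: {s0,s1,s2} | {s3,s4}.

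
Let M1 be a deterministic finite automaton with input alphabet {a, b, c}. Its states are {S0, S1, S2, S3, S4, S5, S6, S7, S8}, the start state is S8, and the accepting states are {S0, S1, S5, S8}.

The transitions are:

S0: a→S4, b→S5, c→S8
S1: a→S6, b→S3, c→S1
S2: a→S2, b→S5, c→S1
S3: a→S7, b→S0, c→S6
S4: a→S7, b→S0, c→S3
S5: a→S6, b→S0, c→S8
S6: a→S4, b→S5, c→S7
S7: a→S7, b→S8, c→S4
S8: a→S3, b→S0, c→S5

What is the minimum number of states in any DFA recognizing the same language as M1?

2

Reachable states from the start: {S0,S3,S4,S5,S6,S7,S8}. Unreachable: {S1,S2} — drop them.
Initial partition by acceptance: {S0,S5,S8} | {S3,S4,S6,S7}.
No further refinement is possible. Final partition (2 blocks): {S0,S5,S8} | {S3,S4,S6,S7}.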